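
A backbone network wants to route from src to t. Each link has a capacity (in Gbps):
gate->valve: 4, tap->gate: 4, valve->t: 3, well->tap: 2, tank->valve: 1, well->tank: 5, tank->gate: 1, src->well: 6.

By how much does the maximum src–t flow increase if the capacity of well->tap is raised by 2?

Original max flow = 3.
Edge well->tap does not cross the min cut (source side {gate, src, tank, tap, valve, well}), so extra capacity there cannot help.
New max flow = 3. Increase = 0.

0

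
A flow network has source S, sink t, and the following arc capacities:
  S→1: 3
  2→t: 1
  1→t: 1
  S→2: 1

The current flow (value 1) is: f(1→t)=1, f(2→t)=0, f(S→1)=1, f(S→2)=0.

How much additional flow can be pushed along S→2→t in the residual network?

Residual capacities along the path: S→2: 1, 2→t: 1.
Minimum is 1.

1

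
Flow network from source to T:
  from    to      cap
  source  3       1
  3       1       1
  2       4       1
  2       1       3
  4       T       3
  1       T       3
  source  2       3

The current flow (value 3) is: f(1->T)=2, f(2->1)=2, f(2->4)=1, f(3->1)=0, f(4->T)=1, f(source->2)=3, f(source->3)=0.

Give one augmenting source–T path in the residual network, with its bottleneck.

Residual along source->3->1->T: source->3: 1, 3->1: 1, 1->T: 1.
Bottleneck = min = 1.

source->3->1->T, bottleneck 1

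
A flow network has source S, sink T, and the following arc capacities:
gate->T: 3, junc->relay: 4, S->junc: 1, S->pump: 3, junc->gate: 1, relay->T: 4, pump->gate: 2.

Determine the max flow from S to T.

Augment S->pump->gate->T: bottleneck 2. Total 2.
Augment S->junc->gate->T: bottleneck 1. Total 3.
No augmenting path remains in the residual graph.

3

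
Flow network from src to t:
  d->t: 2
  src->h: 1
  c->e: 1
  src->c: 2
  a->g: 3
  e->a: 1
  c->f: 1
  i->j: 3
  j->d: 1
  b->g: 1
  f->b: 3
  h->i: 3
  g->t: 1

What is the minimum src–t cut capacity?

2

Max flow = 2 (via 2 augmenting paths).
In the residual at optimum, the set reachable from src is {a, b, c, e, f, g, src}.
Cut edges: src->h (cap 1), g->t (cap 1). Sum = 2.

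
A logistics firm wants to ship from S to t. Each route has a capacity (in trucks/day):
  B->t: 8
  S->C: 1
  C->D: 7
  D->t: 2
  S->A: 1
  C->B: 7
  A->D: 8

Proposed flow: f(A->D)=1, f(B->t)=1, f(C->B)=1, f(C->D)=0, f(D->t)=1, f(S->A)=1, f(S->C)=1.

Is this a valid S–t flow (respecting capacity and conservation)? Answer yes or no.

Every edge has 0 ≤ f(e) ≤ cap(e).
At each intermediate node, inflow equals outflow.

Yes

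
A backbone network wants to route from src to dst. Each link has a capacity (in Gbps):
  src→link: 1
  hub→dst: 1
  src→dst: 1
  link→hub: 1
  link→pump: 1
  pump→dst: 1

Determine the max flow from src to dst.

2

Augment src→dst: bottleneck 1. Total 1.
Augment src→link→hub→dst: bottleneck 1. Total 2.
No augmenting path remains in the residual graph.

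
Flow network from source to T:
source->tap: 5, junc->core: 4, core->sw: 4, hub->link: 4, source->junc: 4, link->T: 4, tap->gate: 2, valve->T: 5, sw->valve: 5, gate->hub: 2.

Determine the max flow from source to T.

Augment source->tap->gate->hub->link->T: bottleneck 2. Total 2.
Augment source->junc->core->sw->valve->T: bottleneck 4. Total 6.
No augmenting path remains in the residual graph.

6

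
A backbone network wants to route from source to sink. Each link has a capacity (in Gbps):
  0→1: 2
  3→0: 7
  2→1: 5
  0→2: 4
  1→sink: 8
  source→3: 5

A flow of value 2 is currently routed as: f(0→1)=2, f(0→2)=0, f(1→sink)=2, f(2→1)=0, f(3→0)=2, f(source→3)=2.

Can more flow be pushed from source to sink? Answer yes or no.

Yes

Residual path source→3→0→2→1→sink has bottleneck 3 > 0.
Pushing 3 along it raises the flow to 5, so the given flow is not maximum.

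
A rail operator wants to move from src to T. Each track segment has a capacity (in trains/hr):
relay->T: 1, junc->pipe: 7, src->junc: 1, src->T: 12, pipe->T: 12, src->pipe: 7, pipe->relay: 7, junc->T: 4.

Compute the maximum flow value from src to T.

Augment src->T: bottleneck 12. Total 12.
Augment src->junc->T: bottleneck 1. Total 13.
Augment src->pipe->T: bottleneck 7. Total 20.
No augmenting path remains in the residual graph.

20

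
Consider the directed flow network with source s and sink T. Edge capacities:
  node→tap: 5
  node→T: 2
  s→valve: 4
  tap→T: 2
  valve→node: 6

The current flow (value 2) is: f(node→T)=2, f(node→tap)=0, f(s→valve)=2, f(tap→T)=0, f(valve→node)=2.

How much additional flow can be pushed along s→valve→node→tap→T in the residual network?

Residual capacities along the path: s→valve: 2, valve→node: 4, node→tap: 5, tap→T: 2.
Minimum is 2.

2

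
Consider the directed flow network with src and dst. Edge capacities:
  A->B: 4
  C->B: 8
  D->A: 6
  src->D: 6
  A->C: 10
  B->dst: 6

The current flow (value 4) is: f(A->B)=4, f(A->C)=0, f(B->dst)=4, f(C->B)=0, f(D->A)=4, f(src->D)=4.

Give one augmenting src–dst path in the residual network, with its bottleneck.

Residual along src->D->A->C->B->dst: src->D: 2, D->A: 2, A->C: 10, C->B: 8, B->dst: 2.
Bottleneck = min = 2.

src->D->A->C->B->dst, bottleneck 2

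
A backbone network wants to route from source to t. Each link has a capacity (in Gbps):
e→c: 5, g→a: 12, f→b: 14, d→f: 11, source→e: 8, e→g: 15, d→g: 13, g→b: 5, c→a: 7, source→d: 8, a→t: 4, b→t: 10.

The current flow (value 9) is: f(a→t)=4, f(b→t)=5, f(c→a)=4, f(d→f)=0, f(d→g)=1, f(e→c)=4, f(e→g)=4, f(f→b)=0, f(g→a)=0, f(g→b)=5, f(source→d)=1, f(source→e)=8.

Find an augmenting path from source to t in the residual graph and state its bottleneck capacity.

source→d→f→b→t, bottleneck 5

Residual along source→d→f→b→t: source→d: 7, d→f: 11, f→b: 14, b→t: 5.
Bottleneck = min = 5.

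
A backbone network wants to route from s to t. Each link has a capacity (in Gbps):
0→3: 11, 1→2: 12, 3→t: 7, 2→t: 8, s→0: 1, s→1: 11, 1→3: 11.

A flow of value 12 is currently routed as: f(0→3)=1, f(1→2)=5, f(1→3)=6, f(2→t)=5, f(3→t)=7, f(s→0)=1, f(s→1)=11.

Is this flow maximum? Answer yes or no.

Residual reachable from s: {s}; t is not reachable.
Saturated cut: s→0, s→1 with total capacity 12 = current flow value. Flow is maximum.

Yes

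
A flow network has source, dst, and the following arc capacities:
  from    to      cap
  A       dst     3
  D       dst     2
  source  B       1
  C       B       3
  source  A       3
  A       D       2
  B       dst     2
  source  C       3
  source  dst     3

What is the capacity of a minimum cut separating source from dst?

8

Max flow = 8 (via 4 augmenting paths).
In the residual at optimum, the set reachable from source is {B, C, source}.
Cut edges: source→A (cap 3), source→dst (cap 3), B→dst (cap 2). Sum = 8.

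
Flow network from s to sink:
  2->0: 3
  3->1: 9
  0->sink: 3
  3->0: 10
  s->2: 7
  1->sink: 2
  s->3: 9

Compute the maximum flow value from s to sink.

5

Augment s->3->1->sink: bottleneck 2. Total 2.
Augment s->3->0->sink: bottleneck 3. Total 5.
No augmenting path remains in the residual graph.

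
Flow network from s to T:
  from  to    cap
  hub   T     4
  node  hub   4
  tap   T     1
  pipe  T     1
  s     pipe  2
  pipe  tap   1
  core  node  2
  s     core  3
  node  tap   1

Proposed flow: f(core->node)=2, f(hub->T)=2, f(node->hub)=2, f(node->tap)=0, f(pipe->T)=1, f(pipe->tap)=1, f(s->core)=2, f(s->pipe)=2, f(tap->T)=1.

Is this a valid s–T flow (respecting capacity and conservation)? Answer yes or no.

Yes

Every edge has 0 ≤ f(e) ≤ cap(e).
At each intermediate node, inflow equals outflow.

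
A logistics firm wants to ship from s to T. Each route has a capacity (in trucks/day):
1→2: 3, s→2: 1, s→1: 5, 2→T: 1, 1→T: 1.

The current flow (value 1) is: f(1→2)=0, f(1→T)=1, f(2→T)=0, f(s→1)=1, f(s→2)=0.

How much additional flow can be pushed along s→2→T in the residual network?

1

Residual capacities along the path: s→2: 1, 2→T: 1.
Minimum is 1.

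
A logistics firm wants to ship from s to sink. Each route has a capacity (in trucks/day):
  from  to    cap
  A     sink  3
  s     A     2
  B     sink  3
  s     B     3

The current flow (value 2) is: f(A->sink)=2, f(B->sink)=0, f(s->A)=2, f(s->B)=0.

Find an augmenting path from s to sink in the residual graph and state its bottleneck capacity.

s->B->sink, bottleneck 3

Residual along s->B->sink: s->B: 3, B->sink: 3.
Bottleneck = min = 3.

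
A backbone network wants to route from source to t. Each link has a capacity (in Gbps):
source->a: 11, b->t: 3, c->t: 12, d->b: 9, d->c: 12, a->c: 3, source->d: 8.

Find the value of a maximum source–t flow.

Augment source->a->c->t: bottleneck 3. Total 3.
Augment source->d->c->t: bottleneck 8. Total 11.
No augmenting path remains in the residual graph.

11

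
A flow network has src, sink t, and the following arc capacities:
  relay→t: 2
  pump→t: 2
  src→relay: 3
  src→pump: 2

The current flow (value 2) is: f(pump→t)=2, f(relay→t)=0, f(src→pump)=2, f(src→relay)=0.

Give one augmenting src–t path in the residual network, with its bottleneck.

Residual along src→relay→t: src→relay: 3, relay→t: 2.
Bottleneck = min = 2.

src→relay→t, bottleneck 2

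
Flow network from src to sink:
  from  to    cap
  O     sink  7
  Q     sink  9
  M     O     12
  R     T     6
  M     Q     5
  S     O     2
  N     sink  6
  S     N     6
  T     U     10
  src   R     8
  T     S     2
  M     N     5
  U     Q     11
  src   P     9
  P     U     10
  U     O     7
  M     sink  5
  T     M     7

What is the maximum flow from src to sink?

15

Augment src->R->T->M->sink: bottleneck 5. Total 5.
Augment src->P->U->O->sink: bottleneck 7. Total 12.
Augment src->P->U->Q->sink: bottleneck 2. Total 14.
Augment src->R->T->M->N->sink: bottleneck 1. Total 15.
No augmenting path remains in the residual graph.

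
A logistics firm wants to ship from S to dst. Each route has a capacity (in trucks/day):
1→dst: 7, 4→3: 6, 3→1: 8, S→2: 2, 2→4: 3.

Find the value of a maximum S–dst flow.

Augment S→2→4→3→1→dst: bottleneck 2. Total 2.
No augmenting path remains in the residual graph.

2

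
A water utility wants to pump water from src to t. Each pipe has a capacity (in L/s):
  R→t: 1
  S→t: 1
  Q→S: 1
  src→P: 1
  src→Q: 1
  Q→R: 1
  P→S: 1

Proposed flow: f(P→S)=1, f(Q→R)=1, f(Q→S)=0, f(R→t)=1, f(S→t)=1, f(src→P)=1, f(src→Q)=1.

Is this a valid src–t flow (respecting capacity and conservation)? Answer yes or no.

Yes

Every edge has 0 ≤ f(e) ≤ cap(e).
At each intermediate node, inflow equals outflow.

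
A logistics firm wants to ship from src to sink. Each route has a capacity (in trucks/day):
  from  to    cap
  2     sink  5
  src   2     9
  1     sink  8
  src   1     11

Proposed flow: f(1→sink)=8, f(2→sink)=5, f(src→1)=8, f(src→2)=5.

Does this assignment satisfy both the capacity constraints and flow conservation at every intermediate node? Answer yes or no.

Yes

Every edge has 0 ≤ f(e) ≤ cap(e).
At each intermediate node, inflow equals outflow.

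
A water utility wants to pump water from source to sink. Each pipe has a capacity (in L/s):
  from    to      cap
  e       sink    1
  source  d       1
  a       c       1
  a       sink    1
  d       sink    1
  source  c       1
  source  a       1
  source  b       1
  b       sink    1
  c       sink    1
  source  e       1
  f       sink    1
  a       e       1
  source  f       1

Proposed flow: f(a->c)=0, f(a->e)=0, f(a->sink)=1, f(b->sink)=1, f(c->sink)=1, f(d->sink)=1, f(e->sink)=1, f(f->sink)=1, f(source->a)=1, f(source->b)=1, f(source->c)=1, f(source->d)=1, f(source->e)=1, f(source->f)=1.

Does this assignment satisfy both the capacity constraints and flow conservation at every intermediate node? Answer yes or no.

Every edge has 0 ≤ f(e) ≤ cap(e).
At each intermediate node, inflow equals outflow.

Yes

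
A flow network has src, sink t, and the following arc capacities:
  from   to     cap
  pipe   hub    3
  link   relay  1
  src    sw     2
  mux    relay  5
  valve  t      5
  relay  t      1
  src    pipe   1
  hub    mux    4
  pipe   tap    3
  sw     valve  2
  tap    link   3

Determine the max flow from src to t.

3

Augment src->sw->valve->t: bottleneck 2. Total 2.
Augment src->pipe->tap->link->relay->t: bottleneck 1. Total 3.
No augmenting path remains in the residual graph.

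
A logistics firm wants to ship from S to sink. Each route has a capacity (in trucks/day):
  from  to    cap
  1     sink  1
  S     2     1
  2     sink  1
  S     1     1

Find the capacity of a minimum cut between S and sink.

2

Max flow = 2 (via 2 augmenting paths).
In the residual at optimum, the set reachable from S is {S}.
Cut edges: S->2 (cap 1), S->1 (cap 1). Sum = 2.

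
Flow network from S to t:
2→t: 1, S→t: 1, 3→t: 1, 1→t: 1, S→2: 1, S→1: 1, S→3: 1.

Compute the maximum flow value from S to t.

4

Augment S→t: bottleneck 1. Total 1.
Augment S→2→t: bottleneck 1. Total 2.
Augment S→1→t: bottleneck 1. Total 3.
Augment S→3→t: bottleneck 1. Total 4.
No augmenting path remains in the residual graph.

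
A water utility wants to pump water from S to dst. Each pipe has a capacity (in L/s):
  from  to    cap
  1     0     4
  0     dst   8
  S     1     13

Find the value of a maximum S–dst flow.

4

Augment S->1->0->dst: bottleneck 4. Total 4.
No augmenting path remains in the residual graph.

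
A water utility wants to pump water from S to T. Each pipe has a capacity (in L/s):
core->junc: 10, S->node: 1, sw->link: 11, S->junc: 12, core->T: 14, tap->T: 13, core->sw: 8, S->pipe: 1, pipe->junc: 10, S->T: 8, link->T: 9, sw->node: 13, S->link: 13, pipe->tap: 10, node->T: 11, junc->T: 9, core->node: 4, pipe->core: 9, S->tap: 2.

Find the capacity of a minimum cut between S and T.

30

Max flow = 30 (via 6 augmenting paths).
In the residual at optimum, the set reachable from S is {S, junc, link}.
Cut edges: S->pipe (cap 1), S->tap (cap 2), S->node (cap 1), S->T (cap 8), link->T (cap 9), junc->T (cap 9). Sum = 30.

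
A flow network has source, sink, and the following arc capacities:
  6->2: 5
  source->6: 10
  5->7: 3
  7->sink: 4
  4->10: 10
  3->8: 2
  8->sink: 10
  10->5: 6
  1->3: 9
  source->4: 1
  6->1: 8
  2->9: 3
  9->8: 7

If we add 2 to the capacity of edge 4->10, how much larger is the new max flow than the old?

Original max flow = 6.
Edge 4->10 does not cross the min cut (source side {1, 2, 3, 6, source}), so extra capacity there cannot help.
New max flow = 6. Increase = 0.

0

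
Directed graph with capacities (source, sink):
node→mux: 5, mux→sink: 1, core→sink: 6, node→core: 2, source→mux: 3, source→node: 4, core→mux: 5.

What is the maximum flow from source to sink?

3

Augment source→mux→sink: bottleneck 1. Total 1.
Augment source→node→core→sink: bottleneck 2. Total 3.
No augmenting path remains in the residual graph.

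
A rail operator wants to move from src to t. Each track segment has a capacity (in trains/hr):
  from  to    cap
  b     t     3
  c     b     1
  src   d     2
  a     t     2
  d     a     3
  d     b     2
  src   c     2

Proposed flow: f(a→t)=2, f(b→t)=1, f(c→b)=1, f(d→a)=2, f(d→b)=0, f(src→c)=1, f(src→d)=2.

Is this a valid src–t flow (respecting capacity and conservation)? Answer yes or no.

Yes

Every edge has 0 ≤ f(e) ≤ cap(e).
At each intermediate node, inflow equals outflow.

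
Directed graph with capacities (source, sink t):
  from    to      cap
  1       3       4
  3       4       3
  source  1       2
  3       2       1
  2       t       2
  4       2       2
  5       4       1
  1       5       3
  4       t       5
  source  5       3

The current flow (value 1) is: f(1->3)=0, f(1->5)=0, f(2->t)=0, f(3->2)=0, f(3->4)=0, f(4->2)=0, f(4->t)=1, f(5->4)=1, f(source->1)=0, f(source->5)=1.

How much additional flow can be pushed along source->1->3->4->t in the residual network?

2

Residual capacities along the path: source->1: 2, 1->3: 4, 3->4: 3, 4->t: 4.
Minimum is 2.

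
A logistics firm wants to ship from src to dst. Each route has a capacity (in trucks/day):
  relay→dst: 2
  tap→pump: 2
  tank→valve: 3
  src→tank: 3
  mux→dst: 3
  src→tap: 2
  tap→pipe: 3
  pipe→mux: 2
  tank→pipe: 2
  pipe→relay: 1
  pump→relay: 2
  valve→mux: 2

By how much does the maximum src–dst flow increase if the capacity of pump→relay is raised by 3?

Original max flow = 5.
Edge pump→relay does not cross the min cut (source side {src}), so extra capacity there cannot help.
New max flow = 5. Increase = 0.

0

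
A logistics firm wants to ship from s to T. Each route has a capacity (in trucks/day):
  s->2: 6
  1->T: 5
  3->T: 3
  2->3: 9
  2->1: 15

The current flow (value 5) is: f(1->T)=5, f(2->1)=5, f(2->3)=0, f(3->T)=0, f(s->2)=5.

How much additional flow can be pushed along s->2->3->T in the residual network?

Residual capacities along the path: s->2: 1, 2->3: 9, 3->T: 3.
Minimum is 1.

1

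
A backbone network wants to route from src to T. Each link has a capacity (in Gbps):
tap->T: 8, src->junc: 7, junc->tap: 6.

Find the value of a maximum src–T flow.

6

Augment src->junc->tap->T: bottleneck 6. Total 6.
No augmenting path remains in the residual graph.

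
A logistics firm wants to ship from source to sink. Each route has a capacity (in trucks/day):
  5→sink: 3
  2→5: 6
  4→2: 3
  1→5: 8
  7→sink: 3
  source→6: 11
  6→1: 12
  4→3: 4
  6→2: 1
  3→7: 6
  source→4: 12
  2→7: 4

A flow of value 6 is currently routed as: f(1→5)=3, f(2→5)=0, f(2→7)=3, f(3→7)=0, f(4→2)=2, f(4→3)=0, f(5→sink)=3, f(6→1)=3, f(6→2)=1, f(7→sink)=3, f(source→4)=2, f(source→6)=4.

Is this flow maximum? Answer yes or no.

Yes

Residual reachable from source: {1, 2, 3, 4, 5, 6, 7, source}; sink is not reachable.
Saturated cut: 5→sink, 7→sink with total capacity 6 = current flow value. Flow is maximum.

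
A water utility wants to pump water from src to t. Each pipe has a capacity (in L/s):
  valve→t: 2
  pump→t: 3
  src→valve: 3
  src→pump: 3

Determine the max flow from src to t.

5

Augment src→pump→t: bottleneck 3. Total 3.
Augment src→valve→t: bottleneck 2. Total 5.
No augmenting path remains in the residual graph.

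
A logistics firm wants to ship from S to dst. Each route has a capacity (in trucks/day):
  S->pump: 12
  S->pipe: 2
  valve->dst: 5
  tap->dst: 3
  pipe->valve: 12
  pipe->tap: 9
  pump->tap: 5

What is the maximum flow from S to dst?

Augment S->pump->tap->dst: bottleneck 3. Total 3.
Augment S->pipe->valve->dst: bottleneck 2. Total 5.
No augmenting path remains in the residual graph.

5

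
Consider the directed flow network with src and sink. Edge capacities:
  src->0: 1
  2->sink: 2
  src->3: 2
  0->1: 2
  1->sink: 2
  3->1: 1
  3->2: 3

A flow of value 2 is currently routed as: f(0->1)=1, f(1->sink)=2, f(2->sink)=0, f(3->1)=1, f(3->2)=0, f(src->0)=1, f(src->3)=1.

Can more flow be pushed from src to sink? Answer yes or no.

Yes

Residual path src->3->2->sink has bottleneck 1 > 0.
Pushing 1 along it raises the flow to 3, so the given flow is not maximum.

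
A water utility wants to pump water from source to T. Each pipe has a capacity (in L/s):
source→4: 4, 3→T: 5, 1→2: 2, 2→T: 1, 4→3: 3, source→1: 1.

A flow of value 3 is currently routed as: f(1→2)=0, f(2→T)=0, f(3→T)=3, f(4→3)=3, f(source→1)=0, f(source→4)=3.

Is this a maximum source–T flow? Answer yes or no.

Residual path source→1→2→T has bottleneck 1 > 0.
Pushing 1 along it raises the flow to 4, so the given flow is not maximum.

No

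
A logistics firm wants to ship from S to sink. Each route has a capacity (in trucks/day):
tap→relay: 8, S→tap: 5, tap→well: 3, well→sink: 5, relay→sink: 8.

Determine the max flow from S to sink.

Augment S→tap→well→sink: bottleneck 3. Total 3.
Augment S→tap→relay→sink: bottleneck 2. Total 5.
No augmenting path remains in the residual graph.

5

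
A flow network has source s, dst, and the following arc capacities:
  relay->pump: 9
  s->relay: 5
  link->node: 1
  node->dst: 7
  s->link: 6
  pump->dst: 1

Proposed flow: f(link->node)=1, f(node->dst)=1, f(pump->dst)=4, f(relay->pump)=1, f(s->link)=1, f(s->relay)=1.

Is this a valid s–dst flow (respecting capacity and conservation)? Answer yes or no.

No

Capacity violated on pump->dst: flow 4 > capacity 1.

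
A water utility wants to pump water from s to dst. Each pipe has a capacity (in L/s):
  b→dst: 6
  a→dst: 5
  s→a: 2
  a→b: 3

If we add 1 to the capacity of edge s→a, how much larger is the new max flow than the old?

1

Original max flow = 2.
After raising cap(s→a), augmenting paths through that edge carry 1 more unit.
New max flow = 3. Increase = 1.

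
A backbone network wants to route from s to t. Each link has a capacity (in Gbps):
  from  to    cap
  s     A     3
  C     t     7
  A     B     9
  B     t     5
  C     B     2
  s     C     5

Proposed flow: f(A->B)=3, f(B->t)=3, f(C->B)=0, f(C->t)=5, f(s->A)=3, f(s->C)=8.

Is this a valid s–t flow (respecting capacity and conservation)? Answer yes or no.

Capacity violated on s->C: flow 8 > capacity 5.

No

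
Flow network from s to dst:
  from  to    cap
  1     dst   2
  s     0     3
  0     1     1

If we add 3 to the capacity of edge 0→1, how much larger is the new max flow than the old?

Original max flow = 1.
After raising cap(0→1), augmenting paths through that edge carry 1 more unit.
New max flow = 2. Increase = 1.

1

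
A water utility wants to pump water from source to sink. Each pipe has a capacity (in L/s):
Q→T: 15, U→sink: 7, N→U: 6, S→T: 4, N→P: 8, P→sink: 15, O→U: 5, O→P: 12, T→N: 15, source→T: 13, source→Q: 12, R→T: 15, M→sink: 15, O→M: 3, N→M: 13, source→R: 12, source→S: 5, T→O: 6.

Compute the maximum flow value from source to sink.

21

Augment source→T→N→M→sink: bottleneck 13. Total 13.
Augment source→R→T→N→U→sink: bottleneck 2. Total 15.
Augment source→R→T→O→U→sink: bottleneck 5. Total 20.
Augment source→R→T→O→M→sink: bottleneck 1. Total 21.
No augmenting path remains in the residual graph.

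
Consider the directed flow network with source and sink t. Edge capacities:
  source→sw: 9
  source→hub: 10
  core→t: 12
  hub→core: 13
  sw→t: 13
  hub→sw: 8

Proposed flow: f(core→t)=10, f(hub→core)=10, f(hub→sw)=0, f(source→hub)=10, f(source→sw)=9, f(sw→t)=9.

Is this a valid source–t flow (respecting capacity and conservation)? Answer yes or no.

Yes

Every edge has 0 ≤ f(e) ≤ cap(e).
At each intermediate node, inflow equals outflow.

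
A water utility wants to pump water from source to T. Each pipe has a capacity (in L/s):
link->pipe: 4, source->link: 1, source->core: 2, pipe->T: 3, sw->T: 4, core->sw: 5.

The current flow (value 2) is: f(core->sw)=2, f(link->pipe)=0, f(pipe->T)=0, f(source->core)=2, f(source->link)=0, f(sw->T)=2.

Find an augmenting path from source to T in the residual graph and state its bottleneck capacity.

Residual along source->link->pipe->T: source->link: 1, link->pipe: 4, pipe->T: 3.
Bottleneck = min = 1.

source->link->pipe->T, bottleneck 1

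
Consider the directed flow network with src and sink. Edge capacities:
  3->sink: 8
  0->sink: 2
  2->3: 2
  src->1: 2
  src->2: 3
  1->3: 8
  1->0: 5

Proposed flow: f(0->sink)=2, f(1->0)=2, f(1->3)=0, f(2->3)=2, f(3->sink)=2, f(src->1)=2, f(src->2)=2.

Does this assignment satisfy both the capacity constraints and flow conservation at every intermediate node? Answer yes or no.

Yes

Every edge has 0 ≤ f(e) ≤ cap(e).
At each intermediate node, inflow equals outflow.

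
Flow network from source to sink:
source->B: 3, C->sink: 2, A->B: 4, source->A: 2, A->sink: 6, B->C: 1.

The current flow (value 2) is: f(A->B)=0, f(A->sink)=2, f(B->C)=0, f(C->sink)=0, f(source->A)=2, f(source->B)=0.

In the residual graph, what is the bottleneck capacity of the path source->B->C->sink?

Residual capacities along the path: source->B: 3, B->C: 1, C->sink: 2.
Minimum is 1.

1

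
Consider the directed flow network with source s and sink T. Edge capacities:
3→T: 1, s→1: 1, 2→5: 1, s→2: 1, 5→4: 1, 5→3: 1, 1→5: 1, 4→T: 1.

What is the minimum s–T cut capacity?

Max flow = 2 (via 2 augmenting paths).
In the residual at optimum, the set reachable from s is {s}.
Cut edges: s→1 (cap 1), s→2 (cap 1). Sum = 2.

2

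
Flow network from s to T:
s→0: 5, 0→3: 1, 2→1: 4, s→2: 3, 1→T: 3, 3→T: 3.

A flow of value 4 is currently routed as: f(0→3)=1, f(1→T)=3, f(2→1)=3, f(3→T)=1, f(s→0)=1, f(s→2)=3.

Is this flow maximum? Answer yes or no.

Residual reachable from s: {0, s}; T is not reachable.
Saturated cut: 0→3, s→2 with total capacity 4 = current flow value. Flow is maximum.

Yes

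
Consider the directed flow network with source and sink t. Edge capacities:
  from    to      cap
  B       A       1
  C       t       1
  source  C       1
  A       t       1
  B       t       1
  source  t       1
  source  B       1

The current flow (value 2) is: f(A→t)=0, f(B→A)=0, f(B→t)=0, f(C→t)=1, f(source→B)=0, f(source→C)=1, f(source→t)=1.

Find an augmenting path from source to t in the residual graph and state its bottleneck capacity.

Residual along source→B→t: source→B: 1, B→t: 1.
Bottleneck = min = 1.

source→B→t, bottleneck 1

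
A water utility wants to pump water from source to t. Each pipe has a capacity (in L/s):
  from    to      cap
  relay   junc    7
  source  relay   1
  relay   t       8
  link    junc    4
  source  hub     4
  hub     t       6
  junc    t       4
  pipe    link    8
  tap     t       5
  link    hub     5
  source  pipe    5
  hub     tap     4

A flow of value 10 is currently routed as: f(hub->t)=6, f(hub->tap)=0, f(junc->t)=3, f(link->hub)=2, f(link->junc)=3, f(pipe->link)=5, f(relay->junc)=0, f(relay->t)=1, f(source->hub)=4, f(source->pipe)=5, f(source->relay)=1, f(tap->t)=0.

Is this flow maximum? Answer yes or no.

Yes

Residual reachable from source: {source}; t is not reachable.
Saturated cut: source->pipe, source->relay, source->hub with total capacity 10 = current flow value. Flow is maximum.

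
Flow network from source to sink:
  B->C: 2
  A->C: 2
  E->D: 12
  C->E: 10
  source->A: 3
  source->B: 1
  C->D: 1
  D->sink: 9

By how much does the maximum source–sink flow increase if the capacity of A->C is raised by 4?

Original max flow = 3.
After raising cap(A->C), augmenting paths through that edge carry 1 more unit.
New max flow = 4. Increase = 1.

1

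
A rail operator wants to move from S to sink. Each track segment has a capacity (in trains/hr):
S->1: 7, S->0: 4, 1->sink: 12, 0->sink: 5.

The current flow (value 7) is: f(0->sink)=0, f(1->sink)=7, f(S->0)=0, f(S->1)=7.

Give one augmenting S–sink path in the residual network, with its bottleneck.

Residual along S->0->sink: S->0: 4, 0->sink: 5.
Bottleneck = min = 4.

S->0->sink, bottleneck 4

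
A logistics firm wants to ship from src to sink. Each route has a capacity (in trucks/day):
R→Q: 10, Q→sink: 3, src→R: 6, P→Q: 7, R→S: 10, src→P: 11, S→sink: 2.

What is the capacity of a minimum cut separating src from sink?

5

Max flow = 5 (via 2 augmenting paths).
In the residual at optimum, the set reachable from src is {P, Q, R, S, src}.
Cut edges: S→sink (cap 2), Q→sink (cap 3). Sum = 5.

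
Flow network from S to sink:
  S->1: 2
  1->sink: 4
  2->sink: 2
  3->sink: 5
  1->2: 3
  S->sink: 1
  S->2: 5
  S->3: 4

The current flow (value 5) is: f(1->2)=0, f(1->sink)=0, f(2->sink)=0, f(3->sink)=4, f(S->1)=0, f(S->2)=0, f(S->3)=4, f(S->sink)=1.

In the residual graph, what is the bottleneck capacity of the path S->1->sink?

Residual capacities along the path: S->1: 2, 1->sink: 4.
Minimum is 2.

2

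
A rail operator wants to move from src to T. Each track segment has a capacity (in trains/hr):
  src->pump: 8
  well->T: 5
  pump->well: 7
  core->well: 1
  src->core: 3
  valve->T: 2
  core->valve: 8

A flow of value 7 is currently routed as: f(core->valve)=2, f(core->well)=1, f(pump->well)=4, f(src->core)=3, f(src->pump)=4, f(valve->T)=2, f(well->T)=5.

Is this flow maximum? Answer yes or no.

Residual reachable from src: {core, pump, src, valve, well}; T is not reachable.
Saturated cut: valve->T, well->T with total capacity 7 = current flow value. Flow is maximum.

Yes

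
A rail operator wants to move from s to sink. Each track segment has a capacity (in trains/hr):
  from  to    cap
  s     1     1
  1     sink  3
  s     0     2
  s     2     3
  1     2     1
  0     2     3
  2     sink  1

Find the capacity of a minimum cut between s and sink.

Max flow = 2 (via 2 augmenting paths).
In the residual at optimum, the set reachable from s is {0, 2, s}.
Cut edges: s->1 (cap 1), 2->sink (cap 1). Sum = 2.

2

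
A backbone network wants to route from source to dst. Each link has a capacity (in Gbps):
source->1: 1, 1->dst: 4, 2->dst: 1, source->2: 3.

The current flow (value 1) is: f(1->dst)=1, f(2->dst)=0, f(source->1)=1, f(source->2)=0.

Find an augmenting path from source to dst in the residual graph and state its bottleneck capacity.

source->2->dst, bottleneck 1

Residual along source->2->dst: source->2: 3, 2->dst: 1.
Bottleneck = min = 1.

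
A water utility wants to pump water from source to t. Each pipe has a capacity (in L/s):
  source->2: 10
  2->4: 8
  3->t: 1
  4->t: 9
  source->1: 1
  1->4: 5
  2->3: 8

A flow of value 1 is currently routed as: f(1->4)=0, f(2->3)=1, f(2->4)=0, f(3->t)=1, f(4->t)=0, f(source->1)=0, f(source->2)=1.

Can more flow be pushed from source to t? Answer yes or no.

Residual path source->2->4->t has bottleneck 8 > 0.
Pushing 8 along it raises the flow to 9, so the given flow is not maximum.

Yes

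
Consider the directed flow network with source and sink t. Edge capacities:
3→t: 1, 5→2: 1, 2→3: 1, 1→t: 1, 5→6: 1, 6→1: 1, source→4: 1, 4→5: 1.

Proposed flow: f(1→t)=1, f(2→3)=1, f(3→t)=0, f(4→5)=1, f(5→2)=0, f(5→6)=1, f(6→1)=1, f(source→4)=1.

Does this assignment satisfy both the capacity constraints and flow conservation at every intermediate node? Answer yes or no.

No

Conservation fails at 2: inflow 0 ≠ outflow 1.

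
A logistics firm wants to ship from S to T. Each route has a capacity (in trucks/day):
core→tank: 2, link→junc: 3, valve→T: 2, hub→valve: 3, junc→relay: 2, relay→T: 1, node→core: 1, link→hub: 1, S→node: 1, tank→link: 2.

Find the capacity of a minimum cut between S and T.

1

Max flow = 1 (via 1 augmenting path).
In the residual at optimum, the set reachable from S is {S}.
Cut edges: S→node (cap 1). Sum = 1.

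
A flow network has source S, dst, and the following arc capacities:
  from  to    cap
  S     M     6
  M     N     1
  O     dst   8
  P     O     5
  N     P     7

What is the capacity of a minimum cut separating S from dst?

Max flow = 1 (via 1 augmenting path).
In the residual at optimum, the set reachable from S is {M, S}.
Cut edges: M->N (cap 1). Sum = 1.

1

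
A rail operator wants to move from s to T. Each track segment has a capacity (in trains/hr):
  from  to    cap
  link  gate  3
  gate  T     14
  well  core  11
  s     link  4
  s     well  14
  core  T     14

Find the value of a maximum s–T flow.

14

Augment s→well→core→T: bottleneck 11. Total 11.
Augment s→link→gate→T: bottleneck 3. Total 14.
No augmenting path remains in the residual graph.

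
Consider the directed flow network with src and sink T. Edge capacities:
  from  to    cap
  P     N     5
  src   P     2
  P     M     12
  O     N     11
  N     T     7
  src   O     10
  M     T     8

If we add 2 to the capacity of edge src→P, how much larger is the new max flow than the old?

2

Original max flow = 9.
After raising cap(src→P), augmenting paths through that edge carry 2 more units.
New max flow = 11. Increase = 2.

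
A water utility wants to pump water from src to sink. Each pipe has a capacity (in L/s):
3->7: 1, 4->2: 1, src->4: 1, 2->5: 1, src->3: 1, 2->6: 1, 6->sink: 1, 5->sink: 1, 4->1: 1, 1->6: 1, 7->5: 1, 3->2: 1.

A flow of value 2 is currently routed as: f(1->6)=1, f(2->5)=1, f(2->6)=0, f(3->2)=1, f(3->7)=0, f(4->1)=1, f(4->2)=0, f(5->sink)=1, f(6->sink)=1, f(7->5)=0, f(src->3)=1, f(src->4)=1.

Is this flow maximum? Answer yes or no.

Yes

Residual reachable from src: {src}; sink is not reachable.
Saturated cut: src->4, src->3 with total capacity 2 = current flow value. Flow is maximum.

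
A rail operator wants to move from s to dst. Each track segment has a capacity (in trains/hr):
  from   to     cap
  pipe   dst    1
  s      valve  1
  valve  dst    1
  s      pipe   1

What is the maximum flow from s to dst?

2

Augment s->valve->dst: bottleneck 1. Total 1.
Augment s->pipe->dst: bottleneck 1. Total 2.
No augmenting path remains in the residual graph.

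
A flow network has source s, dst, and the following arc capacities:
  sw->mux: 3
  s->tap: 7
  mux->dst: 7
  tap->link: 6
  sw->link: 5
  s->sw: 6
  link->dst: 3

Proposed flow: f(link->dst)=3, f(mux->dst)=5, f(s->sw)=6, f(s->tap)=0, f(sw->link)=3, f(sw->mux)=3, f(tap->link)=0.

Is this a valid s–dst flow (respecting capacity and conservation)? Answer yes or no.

Conservation fails at mux: inflow 3 ≠ outflow 5.

No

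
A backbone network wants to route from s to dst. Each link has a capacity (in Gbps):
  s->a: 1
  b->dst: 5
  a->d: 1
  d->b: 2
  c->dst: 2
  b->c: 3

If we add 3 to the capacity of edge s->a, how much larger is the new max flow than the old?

Original max flow = 1.
Even with extra capacity on s->a, another cut of capacity 1 remains binding.
New max flow = 1. Increase = 0.

0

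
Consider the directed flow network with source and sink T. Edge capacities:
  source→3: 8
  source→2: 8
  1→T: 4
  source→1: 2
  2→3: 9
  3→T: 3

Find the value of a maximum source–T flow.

5

Augment source→1→T: bottleneck 2. Total 2.
Augment source→3→T: bottleneck 3. Total 5.
No augmenting path remains in the residual graph.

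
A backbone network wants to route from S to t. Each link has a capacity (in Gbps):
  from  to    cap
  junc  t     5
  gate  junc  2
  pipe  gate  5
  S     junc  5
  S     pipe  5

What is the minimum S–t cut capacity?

Max flow = 5 (via 1 augmenting path).
In the residual at optimum, the set reachable from S is {S, gate, junc, pipe}.
Cut edges: junc→t (cap 5). Sum = 5.

5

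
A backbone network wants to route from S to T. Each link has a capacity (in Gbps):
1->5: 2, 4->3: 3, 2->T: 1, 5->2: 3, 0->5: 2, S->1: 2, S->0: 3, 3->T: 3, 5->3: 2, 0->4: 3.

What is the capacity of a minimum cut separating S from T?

Max flow = 4 (via 3 augmenting paths).
In the residual at optimum, the set reachable from S is {0, 1, 2, 3, 4, 5, S}.
Cut edges: 3->T (cap 3), 2->T (cap 1). Sum = 4.

4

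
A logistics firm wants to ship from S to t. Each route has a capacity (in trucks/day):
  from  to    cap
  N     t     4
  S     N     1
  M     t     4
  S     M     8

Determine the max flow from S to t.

Augment S→N→t: bottleneck 1. Total 1.
Augment S→M→t: bottleneck 4. Total 5.
No augmenting path remains in the residual graph.

5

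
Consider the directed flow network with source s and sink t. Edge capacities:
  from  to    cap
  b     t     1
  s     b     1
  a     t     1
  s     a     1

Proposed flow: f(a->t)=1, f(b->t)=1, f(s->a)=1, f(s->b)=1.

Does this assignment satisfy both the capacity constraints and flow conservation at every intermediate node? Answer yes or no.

Yes

Every edge has 0 ≤ f(e) ≤ cap(e).
At each intermediate node, inflow equals outflow.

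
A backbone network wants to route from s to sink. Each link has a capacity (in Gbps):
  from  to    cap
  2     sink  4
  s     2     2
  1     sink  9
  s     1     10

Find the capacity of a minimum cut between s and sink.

11

Max flow = 11 (via 2 augmenting paths).
In the residual at optimum, the set reachable from s is {1, s}.
Cut edges: s->2 (cap 2), 1->sink (cap 9). Sum = 11.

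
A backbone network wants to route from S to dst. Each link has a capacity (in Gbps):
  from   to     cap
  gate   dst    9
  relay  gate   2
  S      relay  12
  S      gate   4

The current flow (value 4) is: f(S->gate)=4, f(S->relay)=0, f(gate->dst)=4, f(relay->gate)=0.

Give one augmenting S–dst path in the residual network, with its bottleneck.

S->relay->gate->dst, bottleneck 2

Residual along S->relay->gate->dst: S->relay: 12, relay->gate: 2, gate->dst: 5.
Bottleneck = min = 2.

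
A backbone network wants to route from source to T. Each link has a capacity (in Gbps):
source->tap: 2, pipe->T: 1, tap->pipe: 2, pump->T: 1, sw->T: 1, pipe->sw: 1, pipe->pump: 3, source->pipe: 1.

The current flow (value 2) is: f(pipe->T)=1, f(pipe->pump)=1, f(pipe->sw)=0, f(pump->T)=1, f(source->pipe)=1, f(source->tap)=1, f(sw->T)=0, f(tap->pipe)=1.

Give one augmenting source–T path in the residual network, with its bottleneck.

source->tap->pipe->sw->T, bottleneck 1

Residual along source->tap->pipe->sw->T: source->tap: 1, tap->pipe: 1, pipe->sw: 1, sw->T: 1.
Bottleneck = min = 1.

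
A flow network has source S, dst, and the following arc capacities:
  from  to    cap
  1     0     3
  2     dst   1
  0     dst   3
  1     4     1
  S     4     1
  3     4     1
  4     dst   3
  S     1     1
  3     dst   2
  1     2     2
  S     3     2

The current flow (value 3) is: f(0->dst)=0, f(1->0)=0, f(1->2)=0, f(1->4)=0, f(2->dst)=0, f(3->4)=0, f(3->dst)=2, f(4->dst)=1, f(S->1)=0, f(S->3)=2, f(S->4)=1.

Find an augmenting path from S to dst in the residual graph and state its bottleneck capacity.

S->1->4->dst, bottleneck 1

Residual along S->1->4->dst: S->1: 1, 1->4: 1, 4->dst: 2.
Bottleneck = min = 1.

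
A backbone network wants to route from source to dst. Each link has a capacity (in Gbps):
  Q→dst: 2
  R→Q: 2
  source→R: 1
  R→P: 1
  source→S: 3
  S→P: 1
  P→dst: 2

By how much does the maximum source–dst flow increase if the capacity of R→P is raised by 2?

0

Original max flow = 2.
Edge R→P does not cross the min cut (source side {S, source}), so extra capacity there cannot help.
New max flow = 2. Increase = 0.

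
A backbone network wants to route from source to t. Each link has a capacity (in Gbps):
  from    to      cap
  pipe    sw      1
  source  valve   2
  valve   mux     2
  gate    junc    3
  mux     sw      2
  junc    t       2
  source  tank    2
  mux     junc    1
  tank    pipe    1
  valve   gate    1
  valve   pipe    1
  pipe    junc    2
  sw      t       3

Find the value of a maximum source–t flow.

Augment source→valve→gate→junc→t: bottleneck 1. Total 1.
Augment source→valve→mux→junc→t: bottleneck 1. Total 2.
Augment source→tank→pipe→sw→t: bottleneck 1. Total 3.
No augmenting path remains in the residual graph.

3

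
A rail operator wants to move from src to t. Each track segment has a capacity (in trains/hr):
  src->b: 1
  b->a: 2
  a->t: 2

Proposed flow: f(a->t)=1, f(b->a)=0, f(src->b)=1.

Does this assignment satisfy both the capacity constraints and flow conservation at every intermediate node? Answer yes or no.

No

Conservation fails at b: inflow 1 ≠ outflow 0.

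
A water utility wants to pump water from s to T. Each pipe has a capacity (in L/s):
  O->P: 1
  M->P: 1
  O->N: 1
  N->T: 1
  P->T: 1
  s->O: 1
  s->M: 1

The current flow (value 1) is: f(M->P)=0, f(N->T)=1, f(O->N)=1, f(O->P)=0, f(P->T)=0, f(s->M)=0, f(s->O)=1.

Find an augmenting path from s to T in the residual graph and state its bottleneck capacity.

Residual along s->M->P->T: s->M: 1, M->P: 1, P->T: 1.
Bottleneck = min = 1.

s->M->P->T, bottleneck 1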